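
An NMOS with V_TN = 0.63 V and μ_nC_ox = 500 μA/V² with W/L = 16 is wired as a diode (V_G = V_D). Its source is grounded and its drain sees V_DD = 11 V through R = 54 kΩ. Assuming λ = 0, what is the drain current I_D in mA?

I_D = 0.188 mA

With gate tied to drain, V_GS = V_DS ≥ V_GS − V_TN, so the device is in saturation.
k_n = μ_nC_ox · (W/L) = 8 mA/V².
KCL at the drain: ½ k_n (V_GS − V_TN)² = (V_DD − V_GS)/R.
Let x = V_GS − 0.63. Then 216 x² + x − 10.37 = 0, giving x = 0.217 V (positive root), so V_GS = 0.847 V.
I_D = (V_DD − V_GS)/R = (11 − 0.847) / 54 = 0.188 mA.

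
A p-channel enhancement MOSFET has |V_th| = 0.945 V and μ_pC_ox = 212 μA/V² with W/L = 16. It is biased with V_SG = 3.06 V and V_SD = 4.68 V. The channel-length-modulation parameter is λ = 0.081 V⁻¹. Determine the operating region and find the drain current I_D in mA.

Saturation; I_D = 10.5 mA

k_p = μ_pC_ox · (W/L) = 3.392 mA/V².
V_ov = V_SG − |V_th| = 3.06 − 0.945 = 2.12 V.
Since V_SD = 4.68 V ≥ V_ov = 2.12 V, the device is in saturation.
I_D = ½ k_p V_ov² (1 + λ V_SD) = 0.5 × 3.392 × 2.12² × (1 + 0.081 × 4.68) = 10.5 mA.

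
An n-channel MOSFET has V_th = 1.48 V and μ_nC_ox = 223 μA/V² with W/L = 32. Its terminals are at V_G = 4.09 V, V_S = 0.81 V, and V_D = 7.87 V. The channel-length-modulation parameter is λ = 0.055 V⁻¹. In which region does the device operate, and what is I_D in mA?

V_GS = V_G − V_S = 4.09 − 0.81 = 3.28 V; V_DS = V_D − V_S = 7.87 − 0.81 = 7.06 V.
k_n = μ_nC_ox · (W/L) = 7.136 mA/V².
V_ov = V_GS − V_th = 3.28 − 1.48 = 1.8 V.
Since V_DS = 7.06 V ≥ V_ov = 1.8 V, the device is in saturation.
I_D = ½ k_n V_ov² (1 + λ V_DS) = 0.5 × 7.136 × 1.8² × (1 + 0.055 × 7.06) = 16 mA.

Saturation; I_D = 16.0 mA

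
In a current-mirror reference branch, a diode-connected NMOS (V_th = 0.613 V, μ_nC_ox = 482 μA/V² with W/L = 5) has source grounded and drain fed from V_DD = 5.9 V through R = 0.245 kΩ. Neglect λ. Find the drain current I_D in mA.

With gate tied to drain, V_GS = V_DS ≥ V_GS − V_th, so the device is in saturation.
k_n = μ_nC_ox · (W/L) = 2.41 mA/V².
KCL at the drain: ½ k_n (V_GS − V_th)² = (V_DD − V_GS)/R.
Let x = V_GS − 0.613. Then 0.295 x² + x − 5.287 = 0, giving x = 2.86 V (positive root), so V_GS = 3.48 V.
I_D = (V_DD − V_GS)/R = (5.9 − 3.48) / 0.245 = 9.89 mA.

I_D = 9.89 mA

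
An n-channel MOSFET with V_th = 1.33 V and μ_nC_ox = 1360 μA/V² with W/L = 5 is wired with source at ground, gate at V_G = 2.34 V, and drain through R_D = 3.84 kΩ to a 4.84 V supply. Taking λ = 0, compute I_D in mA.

I_D = 1.21 mA

V_GS = V_G = 2.34 V, so V_ov = 2.34 − 1.33 = 1.01 V.
k_n = μ_nC_ox · (W/L) = 6.8 mA/V².
Assume saturation: I_D = ½ k_n V_ov² = 0.5 × 6.8 × 1.01² = 3.47 mA, giving V_DS = V_DD − I_D R_D = 4.84 − 3.47 × 3.84 = -8.48 V.
But -8.48 V < V_ov = 1.01 V, so the device is actually in triode.
In triode I_D = k_n[V_ov V_DS − ½ V_DS²] and I_D = (V_DD − V_DS)/R_D. Equating: 13.1 V_DS² − 27.37 V_DS + 4.84 = 0, giving V_DS = 0.195 V (the root below V_ov).
I_D = (4.84 − 0.195) / 3.84 = 1.21 mA.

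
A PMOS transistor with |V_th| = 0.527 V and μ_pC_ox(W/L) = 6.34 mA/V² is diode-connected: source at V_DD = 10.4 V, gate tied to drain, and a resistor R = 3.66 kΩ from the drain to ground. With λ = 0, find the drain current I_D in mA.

With gate tied to drain, V_SG = V_SD ≥ V_SG − |V_th|, so the device is in saturation.
KCL at the drain: ½ k_p (V_SG − |V_th|)² = (V_DD − V_SG)/R.
Let x = V_SG − 0.527. Then 11.6 x² + x − 9.873 = 0, giving x = 0.88 V (positive root), so V_SG = 1.41 V.
I_D = (V_DD − V_SG)/R = (10.4 − 1.41) / 3.66 = 2.46 mA.

I_D = 2.46 mA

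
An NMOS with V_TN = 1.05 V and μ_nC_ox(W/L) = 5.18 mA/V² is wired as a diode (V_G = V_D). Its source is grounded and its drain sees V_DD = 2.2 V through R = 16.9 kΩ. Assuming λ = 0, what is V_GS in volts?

V_GS = 1.20 V

With gate tied to drain, V_GS = V_DS ≥ V_GS − V_TN, so the device is in saturation.
KCL at the drain: ½ k_n (V_GS − V_TN)² = (V_DD − V_GS)/R.
Let x = V_GS − 1.05. Then 43.8 x² + x − 1.15 = 0, giving x = 0.151 V (positive root), so V_GS = 1.2 V.
I_D = (V_DD − V_GS)/R = (2.2 − 1.2) / 16.9 = 0.0591 mA.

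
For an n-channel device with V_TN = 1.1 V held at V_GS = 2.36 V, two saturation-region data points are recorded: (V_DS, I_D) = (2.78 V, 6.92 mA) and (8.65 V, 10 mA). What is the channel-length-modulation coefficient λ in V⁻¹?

λ = 0.0961 V⁻¹

With V_GS fixed, I_D ∝ (1 + λ V_DS) in saturation, so I_D2/I_D1 = (1 + λ V_DS2)/(1 + λ V_DS1).
10/6.92 = 1.445 = (1 + 8.65 λ)/(1 + 2.78 λ).
Solving: λ (I_D1 V_DS2 − I_D2 V_DS1) = I_D2 − I_D1, so λ = (10 − 6.92) / (6.92 × 8.65 − 10 × 2.78) = 3.08 / 32.1 = 0.0961 V⁻¹.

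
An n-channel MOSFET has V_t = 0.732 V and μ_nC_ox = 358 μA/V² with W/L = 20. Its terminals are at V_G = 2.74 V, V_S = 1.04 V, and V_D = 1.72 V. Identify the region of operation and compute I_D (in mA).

V_GS = V_G − V_S = 2.74 − 1.04 = 1.7 V; V_DS = V_D − V_S = 1.72 − 1.04 = 0.68 V.
k_n = μ_nC_ox · (W/L) = 7.16 mA/V².
V_ov = V_GS − V_t = 1.7 − 0.732 = 0.968 V.
Since V_DS = 0.68 V < V_ov = 0.968 V, the device is in the triode region.
I_D = k_n [V_ov · V_DS − ½ V_DS²] = 7.16 × [0.968 × 0.68 − 0.5 × 0.68²] = 3.06 mA.

Triode; I_D = 3.06 mA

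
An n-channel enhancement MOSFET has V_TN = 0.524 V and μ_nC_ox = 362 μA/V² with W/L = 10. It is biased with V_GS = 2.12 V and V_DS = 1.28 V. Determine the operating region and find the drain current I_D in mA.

k_n = μ_nC_ox · (W/L) = 3.62 mA/V².
V_ov = V_GS − V_TN = 2.12 − 0.524 = 1.6 V.
Since V_DS = 1.28 V < V_ov = 1.6 V, the device is in the triode region.
I_D = k_n [V_ov · V_DS − ½ V_DS²] = 3.62 × [1.6 × 1.28 − 0.5 × 1.28²] = 4.43 mA.

Triode; I_D = 4.43 mA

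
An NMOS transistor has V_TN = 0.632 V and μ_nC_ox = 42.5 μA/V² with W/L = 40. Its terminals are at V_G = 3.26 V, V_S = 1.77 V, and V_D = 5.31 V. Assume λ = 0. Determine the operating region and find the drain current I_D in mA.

V_GS = V_G − V_S = 3.26 − 1.77 = 1.49 V; V_DS = V_D − V_S = 5.31 − 1.77 = 3.54 V.
k_n = μ_nC_ox · (W/L) = 1.7 mA/V².
V_ov = V_GS − V_TN = 1.49 − 0.632 = 0.858 V.
Since V_DS = 3.54 V ≥ V_ov = 0.858 V, the device is in saturation.
I_D = ½ k_n V_ov² = 0.5 × 1.7 × 0.858² = 0.626 mA.

Saturation; I_D = 0.626 mA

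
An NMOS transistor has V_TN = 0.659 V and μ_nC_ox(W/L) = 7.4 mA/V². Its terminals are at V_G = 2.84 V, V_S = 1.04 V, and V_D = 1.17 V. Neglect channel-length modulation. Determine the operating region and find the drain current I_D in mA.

V_GS = V_G − V_S = 2.84 − 1.04 = 1.8 V; V_DS = V_D − V_S = 1.17 − 1.04 = 0.13 V.
V_ov = V_GS − V_TN = 1.8 − 0.659 = 1.14 V.
Since V_DS = 0.13 V < V_ov = 1.14 V, the device is in the triode region.
I_D = k_n [V_ov · V_DS − ½ V_DS²] = 7.4 × [1.14 × 0.13 − 0.5 × 0.13²] = 1.04 mA.

Triode; I_D = 1.04 mA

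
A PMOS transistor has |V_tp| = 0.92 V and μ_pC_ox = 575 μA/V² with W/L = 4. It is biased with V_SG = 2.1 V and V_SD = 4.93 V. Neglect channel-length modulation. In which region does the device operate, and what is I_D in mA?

Saturation; I_D = 1.60 mA

k_p = μ_pC_ox · (W/L) = 2.3 mA/V².
V_ov = V_SG − |V_tp| = 2.1 − 0.92 = 1.18 V.
Since V_SD = 4.93 V ≥ V_ov = 1.18 V, the device is in saturation.
I_D = ½ k_p V_ov² = 0.5 × 2.3 × 1.18² = 1.6 mA.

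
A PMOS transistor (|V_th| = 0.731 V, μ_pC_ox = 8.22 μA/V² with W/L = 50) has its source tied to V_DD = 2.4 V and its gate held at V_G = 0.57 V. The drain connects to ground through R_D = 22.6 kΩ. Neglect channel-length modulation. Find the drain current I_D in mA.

I_D = 0.0957 mA

V_SG = V_DD − V_G = 2.4 − 0.57 = 1.83 V, so V_ov = 1.83 − 0.731 = 1.1 V.
k_p = μ_pC_ox · (W/L) = 0.411 mA/V².
Assume saturation: I_D = ½ k_p V_ov² = 0.5 × 0.411 × 1.1² = 0.248 mA, giving V_SD = V_DD − I_D R_D = 2.4 − 0.248 × 22.6 = -3.21 V.
But -3.21 V < V_ov = 1.1 V, so the device is actually in triode.
In triode I_D = k_p[V_ov V_SD − ½ V_SD²] and I_D = (V_DD − V_SD)/R_D. Equating: 4.64 V_SD² − 11.21 V_SD + 2.4 = 0, giving V_SD = 0.238 V (the root below V_ov).
I_D = (2.4 − 0.238) / 22.6 = 0.0957 mA.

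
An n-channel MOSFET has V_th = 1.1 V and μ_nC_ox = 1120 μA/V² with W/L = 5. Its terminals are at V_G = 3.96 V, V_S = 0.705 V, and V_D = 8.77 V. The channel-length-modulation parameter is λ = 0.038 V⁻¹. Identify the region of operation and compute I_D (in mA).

Saturation; I_D = 17.0 mA

V_GS = V_G − V_S = 3.96 − 0.705 = 3.25 V; V_DS = V_D − V_S = 8.77 − 0.705 = 8.06 V.
k_n = μ_nC_ox · (W/L) = 5.6 mA/V².
V_ov = V_GS − V_th = 3.25 − 1.1 = 2.15 V.
Since V_DS = 8.06 V ≥ V_ov = 2.15 V, the device is in saturation.
I_D = ½ k_n V_ov² (1 + λ V_DS) = 0.5 × 5.6 × 2.15² × (1 + 0.038 × 8.06) = 17 mA.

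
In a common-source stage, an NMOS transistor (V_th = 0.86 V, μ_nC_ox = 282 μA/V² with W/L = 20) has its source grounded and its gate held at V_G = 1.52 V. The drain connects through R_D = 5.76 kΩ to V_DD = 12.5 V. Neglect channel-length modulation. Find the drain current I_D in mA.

I_D = 1.23 mA

V_GS = V_G = 1.52 V, so V_ov = 1.52 − 0.86 = 0.66 V.
k_n = μ_nC_ox · (W/L) = 5.64 mA/V².
Assume saturation: I_D = ½ k_n V_ov² = 0.5 × 5.64 × 0.66² = 1.23 mA, giving V_DS = V_DD − I_D R_D = 12.5 − 1.23 × 5.76 = 5.42 V.
V_DS = 5.42 V ≥ V_ov = 0.66 V, confirming saturation.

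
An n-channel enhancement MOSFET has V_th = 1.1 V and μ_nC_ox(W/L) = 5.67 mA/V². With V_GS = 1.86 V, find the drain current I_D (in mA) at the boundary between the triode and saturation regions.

At the boundary V_DS = V_ov = V_GS − V_th = 1.86 − 1.1 = 0.76 V.
I_D = ½ k_n V_ov² = 0.5 × 5.67 × 0.76² = 1.64 mA.

I_D = 1.64 mA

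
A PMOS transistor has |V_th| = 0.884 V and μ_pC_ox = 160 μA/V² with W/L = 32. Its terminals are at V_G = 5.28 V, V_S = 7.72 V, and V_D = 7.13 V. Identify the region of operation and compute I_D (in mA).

Triode; I_D = 3.81 mA

V_SG = V_S − V_G = 7.72 − 5.28 = 2.44 V; V_SD = V_S − V_D = 7.72 − 7.13 = 0.59 V.
k_p = μ_pC_ox · (W/L) = 5.12 mA/V².
V_ov = V_SG − |V_th| = 2.44 − 0.884 = 1.56 V.
Since V_SD = 0.59 V < V_ov = 1.56 V, the device is in the triode region.
I_D = k_p [V_ov · V_SD − ½ V_SD²] = 5.12 × [1.56 × 0.59 − 0.5 × 0.59²] = 3.81 mA.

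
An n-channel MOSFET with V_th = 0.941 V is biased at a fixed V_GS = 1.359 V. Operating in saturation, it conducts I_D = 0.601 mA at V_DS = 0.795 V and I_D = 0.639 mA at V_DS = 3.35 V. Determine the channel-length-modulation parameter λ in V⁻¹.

λ = 0.0252 V⁻¹

With V_GS fixed, I_D ∝ (1 + λ V_DS) in saturation, so I_D2/I_D1 = (1 + λ V_DS2)/(1 + λ V_DS1).
0.639/0.601 = 1.063 = (1 + 3.35 λ)/(1 + 0.795 λ).
Solving: λ (I_D1 V_DS2 − I_D2 V_DS1) = I_D2 − I_D1, so λ = (0.639 − 0.601) / (0.601 × 3.35 − 0.639 × 0.795) = 0.038 / 1.51 = 0.0252 V⁻¹.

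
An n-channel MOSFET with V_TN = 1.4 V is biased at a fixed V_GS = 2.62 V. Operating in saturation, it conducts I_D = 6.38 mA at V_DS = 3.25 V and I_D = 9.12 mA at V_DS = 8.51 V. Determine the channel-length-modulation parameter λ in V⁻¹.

λ = 0.111 V⁻¹

With V_GS fixed, I_D ∝ (1 + λ V_DS) in saturation, so I_D2/I_D1 = (1 + λ V_DS2)/(1 + λ V_DS1).
9.12/6.38 = 1.429 = (1 + 8.51 λ)/(1 + 3.25 λ).
Solving: λ (I_D1 V_DS2 − I_D2 V_DS1) = I_D2 − I_D1, so λ = (9.12 − 6.38) / (6.38 × 8.51 − 9.12 × 3.25) = 2.74 / 24.7 = 0.111 V⁻¹.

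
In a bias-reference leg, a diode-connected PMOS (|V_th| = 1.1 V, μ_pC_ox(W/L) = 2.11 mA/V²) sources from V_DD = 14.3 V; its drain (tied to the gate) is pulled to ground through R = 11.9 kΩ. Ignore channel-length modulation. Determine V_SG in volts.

With gate tied to drain, V_SG = V_SD ≥ V_SG − |V_th|, so the device is in saturation.
KCL at the drain: ½ k_p (V_SG − |V_th|)² = (V_DD − V_SG)/R.
Let x = V_SG − 1.1. Then 12.6 x² + x − 13.2 = 0, giving x = 0.986 V (positive root), so V_SG = 2.09 V.
I_D = (V_DD − V_SG)/R = (14.3 − 2.09) / 11.9 = 1.03 mA.

V_SG = 2.09 V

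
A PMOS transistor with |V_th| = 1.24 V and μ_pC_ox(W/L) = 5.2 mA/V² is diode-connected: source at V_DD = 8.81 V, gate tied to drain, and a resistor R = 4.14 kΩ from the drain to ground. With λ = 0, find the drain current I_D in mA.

I_D = 1.64 mA

With gate tied to drain, V_SG = V_SD ≥ V_SG − |V_th|, so the device is in saturation.
KCL at the drain: ½ k_p (V_SG − |V_th|)² = (V_DD − V_SG)/R.
Let x = V_SG − 1.24. Then 10.8 x² + x − 7.57 = 0, giving x = 0.793 V (positive root), so V_SG = 2.03 V.
I_D = (V_DD − V_SG)/R = (8.81 − 2.03) / 4.14 = 1.64 mA.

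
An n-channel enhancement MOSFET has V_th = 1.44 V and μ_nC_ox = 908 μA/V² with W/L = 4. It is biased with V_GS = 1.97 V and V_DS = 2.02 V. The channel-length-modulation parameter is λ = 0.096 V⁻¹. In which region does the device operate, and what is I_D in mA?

Saturation; I_D = 0.609 mA

k_n = μ_nC_ox · (W/L) = 3.632 mA/V².
V_ov = V_GS − V_th = 1.97 − 1.44 = 0.53 V.
Since V_DS = 2.02 V ≥ V_ov = 0.53 V, the device is in saturation.
I_D = ½ k_n V_ov² (1 + λ V_DS) = 0.5 × 3.632 × 0.53² × (1 + 0.096 × 2.02) = 0.609 mA.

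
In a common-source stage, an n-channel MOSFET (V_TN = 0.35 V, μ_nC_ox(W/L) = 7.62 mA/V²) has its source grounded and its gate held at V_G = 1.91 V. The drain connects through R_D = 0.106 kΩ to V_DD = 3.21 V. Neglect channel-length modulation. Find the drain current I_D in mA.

I_D = 9.27 mA

V_GS = V_G = 1.91 V, so V_ov = 1.91 − 0.35 = 1.56 V.
Assume saturation: I_D = ½ k_n V_ov² = 0.5 × 7.62 × 1.56² = 9.27 mA, giving V_DS = V_DD − I_D R_D = 3.21 − 9.27 × 0.106 = 2.23 V.
V_DS = 2.23 V ≥ V_ov = 1.56 V, confirming saturation.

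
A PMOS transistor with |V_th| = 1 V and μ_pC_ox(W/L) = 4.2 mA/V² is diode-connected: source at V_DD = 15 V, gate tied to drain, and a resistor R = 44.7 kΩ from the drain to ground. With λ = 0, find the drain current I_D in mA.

I_D = 0.305 mA

With gate tied to drain, V_SG = V_SD ≥ V_SG − |V_th|, so the device is in saturation.
KCL at the drain: ½ k_p (V_SG − |V_th|)² = (V_DD − V_SG)/R.
Let x = V_SG − 1. Then 93.9 x² + x − 14 = 0, giving x = 0.381 V (positive root), so V_SG = 1.38 V.
I_D = (V_DD − V_SG)/R = (15 − 1.38) / 44.7 = 0.305 mA.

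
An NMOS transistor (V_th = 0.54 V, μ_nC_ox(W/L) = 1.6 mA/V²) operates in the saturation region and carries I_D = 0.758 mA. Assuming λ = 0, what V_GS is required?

In saturation I_D = ½ k_n (V_GS − V_th)², so V_GS − V_th = √(2 I_D / k_n) = √(2 × 0.758 / 1.6) = 0.973 V.
V_GS = 0.54 + 0.973 = 1.51 V.

V_GS = 1.51 V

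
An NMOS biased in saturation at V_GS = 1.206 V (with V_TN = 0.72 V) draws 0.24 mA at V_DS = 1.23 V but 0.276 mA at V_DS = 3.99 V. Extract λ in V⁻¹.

λ = 0.0582 V⁻¹

With V_GS fixed, I_D ∝ (1 + λ V_DS) in saturation, so I_D2/I_D1 = (1 + λ V_DS2)/(1 + λ V_DS1).
0.276/0.24 = 1.15 = (1 + 3.99 λ)/(1 + 1.23 λ).
Solving: λ (I_D1 V_DS2 − I_D2 V_DS1) = I_D2 − I_D1, so λ = (0.276 − 0.24) / (0.24 × 3.99 − 0.276 × 1.23) = 0.036 / 0.618 = 0.0582 V⁻¹.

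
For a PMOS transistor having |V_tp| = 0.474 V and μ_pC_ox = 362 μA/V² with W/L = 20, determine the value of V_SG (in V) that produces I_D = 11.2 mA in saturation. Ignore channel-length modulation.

V_SG = 2.23 V

k_p = μ_pC_ox · (W/L) = 7.24 mA/V².
In saturation I_D = ½ k_p (V_SG − |V_tp|)², so V_SG − |V_tp| = √(2 I_D / k_p) = √(2 × 11.2 / 7.24) = 1.76 V.
V_SG = 0.474 + 1.76 = 2.23 V.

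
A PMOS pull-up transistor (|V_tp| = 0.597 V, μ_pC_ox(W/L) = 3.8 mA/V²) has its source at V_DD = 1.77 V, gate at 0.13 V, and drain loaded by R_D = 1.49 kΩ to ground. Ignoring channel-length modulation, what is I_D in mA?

V_SG = V_DD − V_G = 1.77 − 0.13 = 1.64 V, so V_ov = 1.64 − 0.597 = 1.04 V.
Assume saturation: I_D = ½ k_p V_ov² = 0.5 × 3.8 × 1.04² = 2.07 mA, giving V_SD = V_DD − I_D R_D = 1.77 − 2.07 × 1.49 = -1.31 V.
But -1.31 V < V_ov = 1.04 V, so the device is actually in triode.
In triode I_D = k_p[V_ov V_SD − ½ V_SD²] and I_D = (V_DD − V_SD)/R_D. Equating: 2.83 V_SD² − 6.905 V_SD + 1.77 = 0, giving V_SD = 0.291 V (the root below V_ov).
I_D = (1.77 − 0.291) / 1.49 = 0.993 mA.

I_D = 0.993 mA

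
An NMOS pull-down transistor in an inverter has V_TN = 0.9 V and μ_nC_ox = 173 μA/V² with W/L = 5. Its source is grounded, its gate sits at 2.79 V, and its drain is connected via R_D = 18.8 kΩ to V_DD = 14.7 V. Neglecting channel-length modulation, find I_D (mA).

V_GS = V_G = 2.79 V, so V_ov = 2.79 − 0.9 = 1.89 V.
k_n = μ_nC_ox · (W/L) = 0.865 mA/V².
Assume saturation: I_D = ½ k_n V_ov² = 0.5 × 0.865 × 1.89² = 1.54 mA, giving V_DS = V_DD − I_D R_D = 14.7 − 1.54 × 18.8 = -14.3 V.
But -14.3 V < V_ov = 1.89 V, so the device is actually in triode.
In triode I_D = k_n[V_ov V_DS − ½ V_DS²] and I_D = (V_DD − V_DS)/R_D. Equating: 8.13 V_DS² − 31.74 V_DS + 14.7 = 0, giving V_DS = 0.537 V (the root below V_ov).
I_D = (14.7 − 0.537) / 18.8 = 0.753 mA.

I_D = 0.753 mA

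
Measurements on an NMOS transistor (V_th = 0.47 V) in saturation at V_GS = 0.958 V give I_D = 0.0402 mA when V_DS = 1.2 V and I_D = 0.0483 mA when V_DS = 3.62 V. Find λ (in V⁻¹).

With V_GS fixed, I_D ∝ (1 + λ V_DS) in saturation, so I_D2/I_D1 = (1 + λ V_DS2)/(1 + λ V_DS1).
0.0483/0.0402 = 1.201 = (1 + 3.62 λ)/(1 + 1.2 λ).
Solving: λ (I_D1 V_DS2 − I_D2 V_DS1) = I_D2 − I_D1, so λ = (0.0483 − 0.0402) / (0.0402 × 3.62 − 0.0483 × 1.2) = 0.0081 / 0.0876 = 0.0925 V⁻¹.

λ = 0.0925 V⁻¹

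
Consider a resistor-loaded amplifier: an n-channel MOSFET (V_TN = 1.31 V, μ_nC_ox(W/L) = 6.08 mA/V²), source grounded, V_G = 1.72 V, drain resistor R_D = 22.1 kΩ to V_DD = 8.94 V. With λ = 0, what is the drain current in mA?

I_D = 0.395 mA

V_GS = V_G = 1.72 V, so V_ov = 1.72 − 1.31 = 0.41 V.
Assume saturation: I_D = ½ k_n V_ov² = 0.5 × 6.08 × 0.41² = 0.511 mA, giving V_DS = V_DD − I_D R_D = 8.94 − 0.511 × 22.1 = -2.35 V.
But -2.35 V < V_ov = 0.41 V, so the device is actually in triode.
In triode I_D = k_n[V_ov V_DS − ½ V_DS²] and I_D = (V_DD − V_DS)/R_D. Equating: 67.2 V_DS² − 56.09 V_DS + 8.94 = 0, giving V_DS = 0.214 V (the root below V_ov).
I_D = (8.94 − 0.214) / 22.1 = 0.395 mA.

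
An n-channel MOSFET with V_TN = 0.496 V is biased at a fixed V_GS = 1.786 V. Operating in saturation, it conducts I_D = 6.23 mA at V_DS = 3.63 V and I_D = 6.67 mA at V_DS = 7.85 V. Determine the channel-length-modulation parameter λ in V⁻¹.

λ = 0.0178 V⁻¹

With V_GS fixed, I_D ∝ (1 + λ V_DS) in saturation, so I_D2/I_D1 = (1 + λ V_DS2)/(1 + λ V_DS1).
6.67/6.23 = 1.071 = (1 + 7.85 λ)/(1 + 3.63 λ).
Solving: λ (I_D1 V_DS2 − I_D2 V_DS1) = I_D2 − I_D1, so λ = (6.67 − 6.23) / (6.23 × 7.85 − 6.67 × 3.63) = 0.44 / 24.7 = 0.0178 V⁻¹.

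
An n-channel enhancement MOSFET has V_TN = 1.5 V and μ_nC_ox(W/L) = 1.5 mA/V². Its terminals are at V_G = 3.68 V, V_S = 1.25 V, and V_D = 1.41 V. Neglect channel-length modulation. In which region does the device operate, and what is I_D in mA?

V_GS = V_G − V_S = 3.68 − 1.25 = 2.43 V; V_DS = V_D − V_S = 1.41 − 1.25 = 0.16 V.
V_ov = V_GS − V_TN = 2.43 − 1.5 = 0.93 V.
Since V_DS = 0.16 V < V_ov = 0.93 V, the device is in the triode region.
I_D = k_n [V_ov · V_DS − ½ V_DS²] = 1.5 × [0.93 × 0.16 − 0.5 × 0.16²] = 0.204 mA.

Triode; I_D = 0.204 mA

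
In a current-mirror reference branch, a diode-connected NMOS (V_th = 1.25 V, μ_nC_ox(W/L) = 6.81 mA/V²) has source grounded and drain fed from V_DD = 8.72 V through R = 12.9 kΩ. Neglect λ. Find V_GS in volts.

With gate tied to drain, V_GS = V_DS ≥ V_GS − V_th, so the device is in saturation.
KCL at the drain: ½ k_n (V_GS − V_th)² = (V_DD − V_GS)/R.
Let x = V_GS − 1.25. Then 43.9 x² + x − 7.47 = 0, giving x = 0.401 V (positive root), so V_GS = 1.65 V.
I_D = (V_DD − V_GS)/R = (8.72 − 1.65) / 12.9 = 0.548 mA.

V_GS = 1.65 V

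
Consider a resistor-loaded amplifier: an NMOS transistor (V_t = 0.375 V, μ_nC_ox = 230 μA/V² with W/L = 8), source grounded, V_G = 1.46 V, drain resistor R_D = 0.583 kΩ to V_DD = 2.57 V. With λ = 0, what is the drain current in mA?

I_D = 1.08 mA

V_GS = V_G = 1.46 V, so V_ov = 1.46 − 0.375 = 1.08 V.
k_n = μ_nC_ox · (W/L) = 1.84 mA/V².
Assume saturation: I_D = ½ k_n V_ov² = 0.5 × 1.84 × 1.08² = 1.08 mA, giving V_DS = V_DD − I_D R_D = 2.57 − 1.08 × 0.583 = 1.94 V.
V_DS = 1.94 V ≥ V_ov = 1.08 V, confirming saturation.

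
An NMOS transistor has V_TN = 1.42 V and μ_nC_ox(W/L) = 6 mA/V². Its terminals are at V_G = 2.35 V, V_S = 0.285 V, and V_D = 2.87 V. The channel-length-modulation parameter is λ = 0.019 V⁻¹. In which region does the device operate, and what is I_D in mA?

V_GS = V_G − V_S = 2.35 − 0.285 = 2.06 V; V_DS = V_D − V_S = 2.87 − 0.285 = 2.58 V.
V_ov = V_GS − V_TN = 2.06 − 1.42 = 0.645 V.
Since V_DS = 2.58 V ≥ V_ov = 0.645 V, the device is in saturation.
I_D = ½ k_n V_ov² (1 + λ V_DS) = 0.5 × 6 × 0.645² × (1 + 0.019 × 2.58) = 1.31 mA.

Saturation; I_D = 1.31 mA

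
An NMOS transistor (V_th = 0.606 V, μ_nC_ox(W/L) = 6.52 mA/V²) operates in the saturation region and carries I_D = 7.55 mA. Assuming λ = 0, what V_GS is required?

V_GS = 2.13 V

In saturation I_D = ½ k_n (V_GS − V_th)², so V_GS − V_th = √(2 I_D / k_n) = √(2 × 7.55 / 6.52) = 1.52 V.
V_GS = 0.606 + 1.52 = 2.13 V.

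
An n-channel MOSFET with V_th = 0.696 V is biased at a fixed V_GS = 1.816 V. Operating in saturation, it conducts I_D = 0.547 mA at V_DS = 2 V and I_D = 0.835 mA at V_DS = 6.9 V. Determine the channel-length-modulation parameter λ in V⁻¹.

With V_GS fixed, I_D ∝ (1 + λ V_DS) in saturation, so I_D2/I_D1 = (1 + λ V_DS2)/(1 + λ V_DS1).
0.835/0.547 = 1.527 = (1 + 6.9 λ)/(1 + 2 λ).
Solving: λ (I_D1 V_DS2 − I_D2 V_DS1) = I_D2 − I_D1, so λ = (0.835 − 0.547) / (0.547 × 6.9 − 0.835 × 2) = 0.288 / 2.1 = 0.137 V⁻¹.

λ = 0.137 V⁻¹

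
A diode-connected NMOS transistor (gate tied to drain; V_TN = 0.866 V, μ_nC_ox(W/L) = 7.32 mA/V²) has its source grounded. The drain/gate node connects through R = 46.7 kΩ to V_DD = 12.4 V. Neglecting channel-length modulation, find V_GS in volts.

With gate tied to drain, V_GS = V_DS ≥ V_GS − V_TN, so the device is in saturation.
KCL at the drain: ½ k_n (V_GS − V_TN)² = (V_DD − V_GS)/R.
Let x = V_GS − 0.866. Then 171 x² + x − 11.53 = 0, giving x = 0.257 V (positive root), so V_GS = 1.12 V.
I_D = (V_DD − V_GS)/R = (12.4 − 1.12) / 46.7 = 0.241 mA.

V_GS = 1.12 V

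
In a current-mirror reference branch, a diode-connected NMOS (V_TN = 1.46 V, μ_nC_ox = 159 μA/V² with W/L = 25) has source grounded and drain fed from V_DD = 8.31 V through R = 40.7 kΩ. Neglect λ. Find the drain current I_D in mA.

With gate tied to drain, V_GS = V_DS ≥ V_GS − V_TN, so the device is in saturation.
k_n = μ_nC_ox · (W/L) = 3.975 mA/V².
KCL at the drain: ½ k_n (V_GS − V_TN)² = (V_DD − V_GS)/R.
Let x = V_GS − 1.46. Then 80.9 x² + x − 6.85 = 0, giving x = 0.285 V (positive root), so V_GS = 1.74 V.
I_D = (V_DD − V_GS)/R = (8.31 − 1.74) / 40.7 = 0.161 mA.

I_D = 0.161 mA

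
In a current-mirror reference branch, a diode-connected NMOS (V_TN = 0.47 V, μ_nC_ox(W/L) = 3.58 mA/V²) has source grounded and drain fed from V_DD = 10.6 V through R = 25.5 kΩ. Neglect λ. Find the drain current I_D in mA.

With gate tied to drain, V_GS = V_DS ≥ V_GS − V_TN, so the device is in saturation.
KCL at the drain: ½ k_n (V_GS − V_TN)² = (V_DD − V_GS)/R.
Let x = V_GS − 0.47. Then 45.6 x² + x − 10.13 = 0, giving x = 0.46 V (positive root), so V_GS = 0.93 V.
I_D = (V_DD − V_GS)/R = (10.6 − 0.93) / 25.5 = 0.379 mA.

I_D = 0.379 mA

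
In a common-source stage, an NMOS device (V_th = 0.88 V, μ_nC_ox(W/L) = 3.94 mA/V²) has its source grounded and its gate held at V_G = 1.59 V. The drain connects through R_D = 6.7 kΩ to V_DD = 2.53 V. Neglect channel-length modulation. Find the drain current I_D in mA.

V_GS = V_G = 1.59 V, so V_ov = 1.59 − 0.88 = 0.71 V.
Assume saturation: I_D = ½ k_n V_ov² = 0.5 × 3.94 × 0.71² = 0.993 mA, giving V_DS = V_DD − I_D R_D = 2.53 − 0.993 × 6.7 = -4.12 V.
But -4.12 V < V_ov = 0.71 V, so the device is actually in triode.
In triode I_D = k_n[V_ov V_DS − ½ V_DS²] and I_D = (V_DD − V_DS)/R_D. Equating: 13.2 V_DS² − 19.74 V_DS + 2.53 = 0, giving V_DS = 0.142 V (the root below V_ov).
I_D = (2.53 − 0.142) / 6.7 = 0.356 mA.

I_D = 0.356 mA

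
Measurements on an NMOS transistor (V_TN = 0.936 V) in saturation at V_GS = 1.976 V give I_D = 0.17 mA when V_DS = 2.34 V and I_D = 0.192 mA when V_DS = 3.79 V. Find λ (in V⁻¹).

λ = 0.113 V⁻¹

With V_GS fixed, I_D ∝ (1 + λ V_DS) in saturation, so I_D2/I_D1 = (1 + λ V_DS2)/(1 + λ V_DS1).
0.192/0.17 = 1.129 = (1 + 3.79 λ)/(1 + 2.34 λ).
Solving: λ (I_D1 V_DS2 − I_D2 V_DS1) = I_D2 − I_D1, so λ = (0.192 − 0.17) / (0.17 × 3.79 − 0.192 × 2.34) = 0.022 / 0.195 = 0.113 V⁻¹.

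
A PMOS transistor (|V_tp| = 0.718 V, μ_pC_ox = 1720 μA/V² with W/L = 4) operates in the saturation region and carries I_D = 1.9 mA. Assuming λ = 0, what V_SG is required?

k_p = μ_pC_ox · (W/L) = 6.88 mA/V².
In saturation I_D = ½ k_p (V_SG − |V_tp|)², so V_SG − |V_tp| = √(2 I_D / k_p) = √(2 × 1.9 / 6.88) = 0.743 V.
V_SG = 0.718 + 0.743 = 1.46 V.

V_SG = 1.46 V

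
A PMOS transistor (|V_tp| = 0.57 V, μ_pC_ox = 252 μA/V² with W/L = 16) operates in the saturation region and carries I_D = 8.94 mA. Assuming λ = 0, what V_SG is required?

V_SG = 2.68 V

k_p = μ_pC_ox · (W/L) = 4.032 mA/V².
In saturation I_D = ½ k_p (V_SG − |V_tp|)², so V_SG − |V_tp| = √(2 I_D / k_p) = √(2 × 8.94 / 4.032) = 2.11 V.
V_SG = 0.57 + 2.11 = 2.68 V.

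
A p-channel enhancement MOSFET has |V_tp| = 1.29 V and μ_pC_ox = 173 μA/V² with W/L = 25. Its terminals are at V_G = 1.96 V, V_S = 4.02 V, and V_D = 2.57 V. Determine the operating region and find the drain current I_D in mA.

Saturation; I_D = 1.28 mA

V_SG = V_S − V_G = 4.02 − 1.96 = 2.06 V; V_SD = V_S − V_D = 4.02 − 2.57 = 1.45 V.
k_p = μ_pC_ox · (W/L) = 4.325 mA/V².
V_ov = V_SG − |V_tp| = 2.06 − 1.29 = 0.77 V.
Since V_SD = 1.45 V ≥ V_ov = 0.77 V, the device is in saturation.
I_D = ½ k_p V_ov² = 0.5 × 4.325 × 0.77² = 1.28 mA.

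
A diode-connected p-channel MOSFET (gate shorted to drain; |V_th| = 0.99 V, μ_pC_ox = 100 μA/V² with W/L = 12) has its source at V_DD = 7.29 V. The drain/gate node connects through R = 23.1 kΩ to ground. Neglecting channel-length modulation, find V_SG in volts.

With gate tied to drain, V_SG = V_SD ≥ V_SG − |V_th|, so the device is in saturation.
k_p = μ_pC_ox · (W/L) = 1.2 mA/V².
KCL at the drain: ½ k_p (V_SG − |V_th|)² = (V_DD − V_SG)/R.
Let x = V_SG − 0.99. Then 13.9 x² + x − 6.3 = 0, giving x = 0.639 V (positive root), so V_SG = 1.63 V.
I_D = (V_DD − V_SG)/R = (7.29 − 1.63) / 23.1 = 0.245 mA.

V_SG = 1.63 V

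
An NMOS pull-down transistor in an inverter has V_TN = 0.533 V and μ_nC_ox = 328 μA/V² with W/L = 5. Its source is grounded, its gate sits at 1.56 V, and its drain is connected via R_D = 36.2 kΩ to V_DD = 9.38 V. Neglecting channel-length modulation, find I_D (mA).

I_D = 0.255 mA

V_GS = V_G = 1.56 V, so V_ov = 1.56 − 0.533 = 1.03 V.
k_n = μ_nC_ox · (W/L) = 1.64 mA/V².
Assume saturation: I_D = ½ k_n V_ov² = 0.5 × 1.64 × 1.03² = 0.865 mA, giving V_DS = V_DD − I_D R_D = 9.38 − 0.865 × 36.2 = -21.9 V.
But -21.9 V < V_ov = 1.03 V, so the device is actually in triode.
In triode I_D = k_n[V_ov V_DS − ½ V_DS²] and I_D = (V_DD − V_DS)/R_D. Equating: 29.7 V_DS² − 61.97 V_DS + 9.38 = 0, giving V_DS = 0.164 V (the root below V_ov).
I_D = (9.38 − 0.164) / 36.2 = 0.255 mA.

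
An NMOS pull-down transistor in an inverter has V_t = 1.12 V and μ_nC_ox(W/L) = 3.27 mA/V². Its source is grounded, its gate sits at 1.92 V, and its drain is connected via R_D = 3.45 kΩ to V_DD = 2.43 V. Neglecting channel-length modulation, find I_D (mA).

I_D = 0.620 mA

V_GS = V_G = 1.92 V, so V_ov = 1.92 − 1.12 = 0.8 V.
Assume saturation: I_D = ½ k_n V_ov² = 0.5 × 3.27 × 0.8² = 1.05 mA, giving V_DS = V_DD − I_D R_D = 2.43 − 1.05 × 3.45 = -1.18 V.
But -1.18 V < V_ov = 0.8 V, so the device is actually in triode.
In triode I_D = k_n[V_ov V_DS − ½ V_DS²] and I_D = (V_DD − V_DS)/R_D. Equating: 5.64 V_DS² − 10.03 V_DS + 2.43 = 0, giving V_DS = 0.29 V (the root below V_ov).
I_D = (2.43 − 0.29) / 3.45 = 0.62 mA.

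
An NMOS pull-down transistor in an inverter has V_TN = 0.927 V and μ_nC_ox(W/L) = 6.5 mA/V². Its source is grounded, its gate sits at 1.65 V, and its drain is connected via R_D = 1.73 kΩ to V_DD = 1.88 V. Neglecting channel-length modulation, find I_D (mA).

V_GS = V_G = 1.65 V, so V_ov = 1.65 − 0.927 = 0.723 V.
Assume saturation: I_D = ½ k_n V_ov² = 0.5 × 6.5 × 0.723² = 1.7 mA, giving V_DS = V_DD − I_D R_D = 1.88 − 1.7 × 1.73 = -1.06 V.
But -1.06 V < V_ov = 0.723 V, so the device is actually in triode.
In triode I_D = k_n[V_ov V_DS − ½ V_DS²] and I_D = (V_DD − V_DS)/R_D. Equating: 5.62 V_DS² − 9.13 V_DS + 1.88 = 0, giving V_DS = 0.242 V (the root below V_ov).
I_D = (1.88 − 0.242) / 1.73 = 0.947 mA.

I_D = 0.947 mA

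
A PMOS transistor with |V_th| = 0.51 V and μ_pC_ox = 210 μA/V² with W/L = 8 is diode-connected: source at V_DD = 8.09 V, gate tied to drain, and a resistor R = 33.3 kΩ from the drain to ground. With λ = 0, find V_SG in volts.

V_SG = 1.01 V

With gate tied to drain, V_SG = V_SD ≥ V_SG − |V_th|, so the device is in saturation.
k_p = μ_pC_ox · (W/L) = 1.68 mA/V².
KCL at the drain: ½ k_p (V_SG − |V_th|)² = (V_DD − V_SG)/R.
Let x = V_SG − 0.51. Then 28 x² + x − 7.58 = 0, giving x = 0.503 V (positive root), so V_SG = 1.01 V.
I_D = (V_DD − V_SG)/R = (8.09 − 1.01) / 33.3 = 0.213 mA.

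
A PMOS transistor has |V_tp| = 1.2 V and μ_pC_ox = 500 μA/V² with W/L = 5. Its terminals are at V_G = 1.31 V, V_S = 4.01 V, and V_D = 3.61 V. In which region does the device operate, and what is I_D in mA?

V_SG = V_S − V_G = 4.01 − 1.31 = 2.7 V; V_SD = V_S − V_D = 4.01 − 3.61 = 0.4 V.
k_p = μ_pC_ox · (W/L) = 2.5 mA/V².
V_ov = V_SG − |V_tp| = 2.7 − 1.2 = 1.5 V.
Since V_SD = 0.4 V < V_ov = 1.5 V, the device is in the triode region.
I_D = k_p [V_ov · V_SD − ½ V_SD²] = 2.5 × [1.5 × 0.4 − 0.5 × 0.4²] = 1.3 mA.

Triode; I_D = 1.30 mA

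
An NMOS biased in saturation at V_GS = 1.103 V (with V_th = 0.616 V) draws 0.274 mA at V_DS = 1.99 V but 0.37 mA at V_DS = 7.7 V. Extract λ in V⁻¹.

λ = 0.0699 V⁻¹

With V_GS fixed, I_D ∝ (1 + λ V_DS) in saturation, so I_D2/I_D1 = (1 + λ V_DS2)/(1 + λ V_DS1).
0.37/0.274 = 1.35 = (1 + 7.7 λ)/(1 + 1.99 λ).
Solving: λ (I_D1 V_DS2 − I_D2 V_DS1) = I_D2 − I_D1, so λ = (0.37 − 0.274) / (0.274 × 7.7 − 0.37 × 1.99) = 0.096 / 1.37 = 0.0699 V⁻¹.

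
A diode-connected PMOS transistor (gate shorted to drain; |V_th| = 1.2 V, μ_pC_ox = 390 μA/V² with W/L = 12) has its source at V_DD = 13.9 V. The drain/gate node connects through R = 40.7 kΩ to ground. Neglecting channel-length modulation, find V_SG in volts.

With gate tied to drain, V_SG = V_SD ≥ V_SG − |V_th|, so the device is in saturation.
k_p = μ_pC_ox · (W/L) = 4.68 mA/V².
KCL at the drain: ½ k_p (V_SG − |V_th|)² = (V_DD − V_SG)/R.
Let x = V_SG − 1.2. Then 95.2 x² + x − 12.7 = 0, giving x = 0.36 V (positive root), so V_SG = 1.56 V.
I_D = (V_DD − V_SG)/R = (13.9 − 1.56) / 40.7 = 0.303 mA.

V_SG = 1.56 V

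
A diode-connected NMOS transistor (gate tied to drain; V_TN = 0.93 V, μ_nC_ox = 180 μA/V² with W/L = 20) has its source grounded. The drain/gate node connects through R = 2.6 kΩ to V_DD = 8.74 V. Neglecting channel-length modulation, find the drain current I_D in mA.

I_D = 2.55 mA

With gate tied to drain, V_GS = V_DS ≥ V_GS − V_TN, so the device is in saturation.
k_n = μ_nC_ox · (W/L) = 3.6 mA/V².
KCL at the drain: ½ k_n (V_GS − V_TN)² = (V_DD − V_GS)/R.
Let x = V_GS − 0.93. Then 4.68 x² + x − 7.81 = 0, giving x = 1.19 V (positive root), so V_GS = 2.12 V.
I_D = (V_DD − V_GS)/R = (8.74 − 2.12) / 2.6 = 2.55 mA.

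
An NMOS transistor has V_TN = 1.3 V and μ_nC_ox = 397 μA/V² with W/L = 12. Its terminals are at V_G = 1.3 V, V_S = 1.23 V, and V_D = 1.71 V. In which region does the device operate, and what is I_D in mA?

Cutoff; I_D = 0 mA

V_GS = V_G − V_S = 1.3 − 1.23 = 0.07 V; V_DS = V_D − V_S = 1.71 − 1.23 = 0.48 V.
V_GS = 0.07 V < V_TN = 1.3 V, so the transistor is in cutoff.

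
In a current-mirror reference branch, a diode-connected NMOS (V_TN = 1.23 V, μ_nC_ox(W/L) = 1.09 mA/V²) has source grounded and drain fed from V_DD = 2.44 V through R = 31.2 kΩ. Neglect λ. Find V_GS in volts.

With gate tied to drain, V_GS = V_DS ≥ V_GS − V_TN, so the device is in saturation.
KCL at the drain: ½ k_n (V_GS − V_TN)² = (V_DD − V_GS)/R.
Let x = V_GS − 1.23. Then 17 x² + x − 1.21 = 0, giving x = 0.239 V (positive root), so V_GS = 1.47 V.
I_D = (V_DD − V_GS)/R = (2.44 − 1.47) / 31.2 = 0.0311 mA.

V_GS = 1.47 V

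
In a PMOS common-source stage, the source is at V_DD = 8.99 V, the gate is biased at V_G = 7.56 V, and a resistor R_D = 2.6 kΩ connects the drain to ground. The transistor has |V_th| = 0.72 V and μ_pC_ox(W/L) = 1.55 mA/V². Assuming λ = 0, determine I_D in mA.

V_SG = V_DD − V_G = 8.99 − 7.56 = 1.43 V, so V_ov = 1.43 − 0.72 = 0.71 V.
Assume saturation: I_D = ½ k_p V_ov² = 0.5 × 1.55 × 0.71² = 0.391 mA, giving V_SD = V_DD − I_D R_D = 8.99 − 0.391 × 2.6 = 7.97 V.
V_SD = 7.97 V ≥ V_ov = 0.71 V, confirming saturation.

I_D = 0.391 mA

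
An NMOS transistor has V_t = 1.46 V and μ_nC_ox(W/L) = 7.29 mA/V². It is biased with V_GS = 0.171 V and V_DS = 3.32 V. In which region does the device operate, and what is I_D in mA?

V_GS = 0.171 V < V_t = 1.46 V, so the transistor is in cutoff.

Cutoff; I_D = 0 mA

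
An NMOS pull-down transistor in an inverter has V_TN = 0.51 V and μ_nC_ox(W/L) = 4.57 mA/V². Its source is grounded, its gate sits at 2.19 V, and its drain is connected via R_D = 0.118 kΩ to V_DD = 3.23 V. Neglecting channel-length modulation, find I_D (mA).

V_GS = V_G = 2.19 V, so V_ov = 2.19 − 0.51 = 1.68 V.
Assume saturation: I_D = ½ k_n V_ov² = 0.5 × 4.57 × 1.68² = 6.45 mA, giving V_DS = V_DD − I_D R_D = 3.23 − 6.45 × 0.118 = 2.47 V.
V_DS = 2.47 V ≥ V_ov = 1.68 V, confirming saturation.

I_D = 6.45 mA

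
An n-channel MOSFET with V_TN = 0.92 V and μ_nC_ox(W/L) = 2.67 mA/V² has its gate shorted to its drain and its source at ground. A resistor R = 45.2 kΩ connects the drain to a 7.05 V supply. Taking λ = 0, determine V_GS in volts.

With gate tied to drain, V_GS = V_DS ≥ V_GS − V_TN, so the device is in saturation.
KCL at the drain: ½ k_n (V_GS − V_TN)² = (V_DD − V_GS)/R.
Let x = V_GS − 0.92. Then 60.3 x² + x − 6.13 = 0, giving x = 0.311 V (positive root), so V_GS = 1.23 V.
I_D = (V_DD − V_GS)/R = (7.05 − 1.23) / 45.2 = 0.129 mA.

V_GS = 1.23 V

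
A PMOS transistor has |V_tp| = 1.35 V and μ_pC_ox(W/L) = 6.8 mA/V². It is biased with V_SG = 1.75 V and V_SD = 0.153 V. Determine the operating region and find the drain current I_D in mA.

Triode; I_D = 0.337 mA

V_ov = V_SG − |V_tp| = 1.75 − 1.35 = 0.4 V.
Since V_SD = 0.153 V < V_ov = 0.4 V, the device is in the triode region.
I_D = k_p [V_ov · V_SD − ½ V_SD²] = 6.8 × [0.4 × 0.153 − 0.5 × 0.153²] = 0.337 mA.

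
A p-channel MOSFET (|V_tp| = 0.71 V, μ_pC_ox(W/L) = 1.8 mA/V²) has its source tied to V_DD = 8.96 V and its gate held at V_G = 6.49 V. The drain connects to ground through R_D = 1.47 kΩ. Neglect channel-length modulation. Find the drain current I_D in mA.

I_D = 2.79 mA

V_SG = V_DD − V_G = 8.96 − 6.49 = 2.47 V, so V_ov = 2.47 − 0.71 = 1.76 V.
Assume saturation: I_D = ½ k_p V_ov² = 0.5 × 1.8 × 1.76² = 2.79 mA, giving V_SD = V_DD − I_D R_D = 8.96 − 2.79 × 1.47 = 4.86 V.
V_SD = 4.86 V ≥ V_ov = 1.76 V, confirming saturation.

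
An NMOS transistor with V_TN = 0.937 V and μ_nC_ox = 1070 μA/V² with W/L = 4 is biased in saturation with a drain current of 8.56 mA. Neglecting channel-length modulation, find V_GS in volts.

V_GS = 2.94 V

k_n = μ_nC_ox · (W/L) = 4.28 mA/V².
In saturation I_D = ½ k_n (V_GS − V_TN)², so V_GS − V_TN = √(2 I_D / k_n) = √(2 × 8.56 / 4.28) = 2 V.
V_GS = 0.937 + 2 = 2.94 V.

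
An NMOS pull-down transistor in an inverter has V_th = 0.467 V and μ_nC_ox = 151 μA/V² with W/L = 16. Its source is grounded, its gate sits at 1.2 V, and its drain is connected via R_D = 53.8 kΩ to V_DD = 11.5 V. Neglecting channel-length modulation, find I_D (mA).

I_D = 0.211 mA

V_GS = V_G = 1.2 V, so V_ov = 1.2 − 0.467 = 0.733 V.
k_n = μ_nC_ox · (W/L) = 2.416 mA/V².
Assume saturation: I_D = ½ k_n V_ov² = 0.5 × 2.416 × 0.733² = 0.649 mA, giving V_DS = V_DD − I_D R_D = 11.5 − 0.649 × 53.8 = -23.4 V.
But -23.4 V < V_ov = 0.733 V, so the device is actually in triode.
In triode I_D = k_n[V_ov V_DS − ½ V_DS²] and I_D = (V_DD − V_DS)/R_D. Equating: 65 V_DS² − 96.28 V_DS + 11.5 = 0, giving V_DS = 0.131 V (the root below V_ov).
I_D = (11.5 − 0.131) / 53.8 = 0.211 mA.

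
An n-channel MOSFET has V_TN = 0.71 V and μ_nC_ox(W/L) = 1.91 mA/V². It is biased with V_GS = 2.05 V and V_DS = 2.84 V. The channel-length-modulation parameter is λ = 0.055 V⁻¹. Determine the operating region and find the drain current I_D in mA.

V_ov = V_GS − V_TN = 2.05 − 0.71 = 1.34 V.
Since V_DS = 2.84 V ≥ V_ov = 1.34 V, the device is in saturation.
I_D = ½ k_n V_ov² (1 + λ V_DS) = 0.5 × 1.91 × 1.34² × (1 + 0.055 × 2.84) = 1.98 mA.

Saturation; I_D = 1.98 mA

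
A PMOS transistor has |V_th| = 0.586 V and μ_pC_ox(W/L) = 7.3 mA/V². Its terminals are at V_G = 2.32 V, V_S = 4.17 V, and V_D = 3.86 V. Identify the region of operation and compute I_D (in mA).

V_SG = V_S − V_G = 4.17 − 2.32 = 1.85 V; V_SD = V_S − V_D = 4.17 − 3.86 = 0.31 V.
V_ov = V_SG − |V_th| = 1.85 − 0.586 = 1.26 V.
Since V_SD = 0.31 V < V_ov = 1.26 V, the device is in the triode region.
I_D = k_p [V_ov · V_SD − ½ V_SD²] = 7.3 × [1.26 × 0.31 − 0.5 × 0.31²] = 2.51 mA.

Triode; I_D = 2.51 mA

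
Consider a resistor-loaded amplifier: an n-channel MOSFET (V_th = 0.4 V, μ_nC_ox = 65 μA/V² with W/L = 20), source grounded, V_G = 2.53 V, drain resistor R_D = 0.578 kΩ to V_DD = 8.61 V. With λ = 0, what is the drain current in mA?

I_D = 2.95 mA

V_GS = V_G = 2.53 V, so V_ov = 2.53 − 0.4 = 2.13 V.
k_n = μ_nC_ox · (W/L) = 1.3 mA/V².
Assume saturation: I_D = ½ k_n V_ov² = 0.5 × 1.3 × 2.13² = 2.95 mA, giving V_DS = V_DD − I_D R_D = 8.61 − 2.95 × 0.578 = 6.91 V.
V_DS = 6.91 V ≥ V_ov = 2.13 V, confirming saturation.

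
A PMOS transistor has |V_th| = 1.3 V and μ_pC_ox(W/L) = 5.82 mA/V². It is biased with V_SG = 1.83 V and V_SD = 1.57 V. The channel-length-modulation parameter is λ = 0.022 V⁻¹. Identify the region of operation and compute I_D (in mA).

V_ov = V_SG − |V_th| = 1.83 − 1.3 = 0.53 V.
Since V_SD = 1.57 V ≥ V_ov = 0.53 V, the device is in saturation.
I_D = ½ k_p V_ov² (1 + λ V_SD) = 0.5 × 5.82 × 0.53² × (1 + 0.022 × 1.57) = 0.846 mA.

Saturation; I_D = 0.846 mA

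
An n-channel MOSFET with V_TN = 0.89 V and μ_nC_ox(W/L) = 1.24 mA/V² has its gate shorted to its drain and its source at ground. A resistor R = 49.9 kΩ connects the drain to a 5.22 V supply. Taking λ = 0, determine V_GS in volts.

V_GS = 1.25 V

With gate tied to drain, V_GS = V_DS ≥ V_GS − V_TN, so the device is in saturation.
KCL at the drain: ½ k_n (V_GS − V_TN)² = (V_DD − V_GS)/R.
Let x = V_GS − 0.89. Then 30.9 x² + x − 4.33 = 0, giving x = 0.358 V (positive root), so V_GS = 1.25 V.
I_D = (V_DD − V_GS)/R = (5.22 − 1.25) / 49.9 = 0.0796 mA.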